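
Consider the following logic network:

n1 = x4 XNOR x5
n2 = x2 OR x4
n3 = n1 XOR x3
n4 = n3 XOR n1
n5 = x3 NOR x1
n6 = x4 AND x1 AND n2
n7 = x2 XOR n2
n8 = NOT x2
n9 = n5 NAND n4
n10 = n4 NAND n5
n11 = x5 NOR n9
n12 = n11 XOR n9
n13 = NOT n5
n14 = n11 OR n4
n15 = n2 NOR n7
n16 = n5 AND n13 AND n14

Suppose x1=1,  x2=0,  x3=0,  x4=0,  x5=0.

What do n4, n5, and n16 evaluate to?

n4 = 0  n5 = 0  n16 = 0

n1 = x4 XNOR x5 = 0 XNOR 0 = 1
n3 = n1 XOR x3 = 1 XOR 0 = 1
n4 = n3 XOR n1 = 1 XOR 1 = 0
n5 = x3 NOR x1 = 0 NOR 1 = 0
n9 = n5 NAND n4 = 0 NAND 0 = 1
n11 = x5 NOR n9 = 0 NOR 1 = 0
n13 = NOT n5 = NOT 0 = 1
n14 = n11 OR n4 = 0 OR 0 = 0
n16 = n5 AND n13 AND n14 = 0 AND 1 AND 0 = 0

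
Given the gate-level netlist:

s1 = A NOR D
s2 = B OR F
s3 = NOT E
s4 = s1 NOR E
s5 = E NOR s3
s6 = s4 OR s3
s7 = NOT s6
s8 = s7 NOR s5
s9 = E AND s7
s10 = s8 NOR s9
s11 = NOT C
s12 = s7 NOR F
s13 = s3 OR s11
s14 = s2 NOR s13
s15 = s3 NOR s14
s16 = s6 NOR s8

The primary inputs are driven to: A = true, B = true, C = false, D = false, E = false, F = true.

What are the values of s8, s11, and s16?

s8 = true; s11 = true; s16 = false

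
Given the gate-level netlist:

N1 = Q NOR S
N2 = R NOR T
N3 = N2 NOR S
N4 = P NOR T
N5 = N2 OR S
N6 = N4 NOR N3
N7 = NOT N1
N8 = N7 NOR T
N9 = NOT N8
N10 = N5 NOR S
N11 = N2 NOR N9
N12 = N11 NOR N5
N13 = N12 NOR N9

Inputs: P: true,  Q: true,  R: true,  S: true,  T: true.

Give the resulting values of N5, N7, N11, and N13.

N1 = Q NOR S = true NOR true = false
N2 = R NOR T = true NOR true = false
N5 = N2 OR S = false OR true = true
N7 = NOT N1 = NOT false = true
N8 = N7 NOR T = true NOR true = false
N9 = NOT N8 = NOT false = true
N11 = N2 NOR N9 = false NOR true = false
N12 = N11 NOR N5 = false NOR true = false
N13 = N12 NOR N9 = false NOR true = false

N5 = true; N7 = true; N11 = false; N13 = false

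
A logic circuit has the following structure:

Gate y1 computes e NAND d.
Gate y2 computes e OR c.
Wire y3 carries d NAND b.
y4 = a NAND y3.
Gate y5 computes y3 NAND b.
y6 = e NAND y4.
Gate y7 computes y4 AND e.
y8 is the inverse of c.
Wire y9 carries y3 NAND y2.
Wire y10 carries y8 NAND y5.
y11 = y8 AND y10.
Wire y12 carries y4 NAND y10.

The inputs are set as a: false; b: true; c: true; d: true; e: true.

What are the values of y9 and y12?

y2 = e OR c = true OR true = true
y3 = d NAND b = true NAND true = false
y4 = a NAND y3 = false NAND false = true
y5 = y3 NAND b = false NAND true = true
y8 = NOT c = NOT true = false
y9 = y3 NAND y2 = false NAND true = true
y10 = y8 NAND y5 = false NAND true = true
y12 = y4 NAND y10 = true NAND true = false

y9 = true; y12 = false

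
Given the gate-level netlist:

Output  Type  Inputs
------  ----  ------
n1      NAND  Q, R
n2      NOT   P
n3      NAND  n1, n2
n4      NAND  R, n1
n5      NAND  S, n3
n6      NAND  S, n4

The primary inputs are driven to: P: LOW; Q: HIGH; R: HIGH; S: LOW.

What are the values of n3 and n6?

n1 = Q NAND R = HIGH NAND HIGH = LOW
n2 = NOT P = NOT LOW = HIGH
n3 = n1 NAND n2 = LOW NAND HIGH = HIGH
n4 = R NAND n1 = HIGH NAND LOW = HIGH
n6 = S NAND n4 = LOW NAND HIGH = HIGH

n3 = HIGH, n6 = HIGH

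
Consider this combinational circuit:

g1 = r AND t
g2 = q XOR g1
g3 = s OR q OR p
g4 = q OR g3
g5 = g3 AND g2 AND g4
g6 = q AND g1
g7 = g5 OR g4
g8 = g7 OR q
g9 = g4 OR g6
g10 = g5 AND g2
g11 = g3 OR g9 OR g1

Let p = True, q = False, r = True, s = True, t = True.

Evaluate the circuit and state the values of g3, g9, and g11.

g1 = r AND t = True AND True = True
g3 = s OR q OR p = True OR False OR True = True
g4 = q OR g3 = False OR True = True
g6 = q AND g1 = False AND True = False
g9 = g4 OR g6 = True OR False = True
g11 = g3 OR g9 OR g1 = True OR True OR True = True

g3 = True, g9 = True, g11 = True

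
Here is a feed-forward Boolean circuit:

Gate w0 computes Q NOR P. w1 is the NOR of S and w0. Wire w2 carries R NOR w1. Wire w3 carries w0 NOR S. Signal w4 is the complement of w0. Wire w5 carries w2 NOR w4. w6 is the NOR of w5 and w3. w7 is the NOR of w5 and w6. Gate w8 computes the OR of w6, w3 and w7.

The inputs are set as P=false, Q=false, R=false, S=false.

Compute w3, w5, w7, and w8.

w0 = Q NOR P = false NOR false = true
w1 = S NOR w0 = false NOR true = false
w2 = R NOR w1 = false NOR false = true
w3 = w0 NOR S = true NOR false = false
w4 = NOT w0 = NOT true = false
w5 = w2 NOR w4 = true NOR false = false
w6 = w5 NOR w3 = false NOR false = true
w7 = w5 NOR w6 = false NOR true = false
w8 = w6 OR w3 OR w7 = true OR false OR false = true

w3 = false, w5 = false, w7 = false, w8 = true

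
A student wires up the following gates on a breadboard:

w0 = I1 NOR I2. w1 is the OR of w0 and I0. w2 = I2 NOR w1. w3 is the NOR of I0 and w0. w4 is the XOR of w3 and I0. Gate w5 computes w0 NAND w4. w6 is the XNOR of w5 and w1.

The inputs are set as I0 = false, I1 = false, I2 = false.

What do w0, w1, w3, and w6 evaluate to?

w0 = I1 NOR I2 = false NOR false = true
w1 = w0 OR I0 = true OR false = true
w3 = I0 NOR w0 = false NOR true = false
w4 = w3 XOR I0 = false XOR false = false
w5 = w0 NAND w4 = true NAND false = true
w6 = w5 XNOR w1 = true XNOR true = true

w0 = true, w1 = true, w3 = false, w6 = true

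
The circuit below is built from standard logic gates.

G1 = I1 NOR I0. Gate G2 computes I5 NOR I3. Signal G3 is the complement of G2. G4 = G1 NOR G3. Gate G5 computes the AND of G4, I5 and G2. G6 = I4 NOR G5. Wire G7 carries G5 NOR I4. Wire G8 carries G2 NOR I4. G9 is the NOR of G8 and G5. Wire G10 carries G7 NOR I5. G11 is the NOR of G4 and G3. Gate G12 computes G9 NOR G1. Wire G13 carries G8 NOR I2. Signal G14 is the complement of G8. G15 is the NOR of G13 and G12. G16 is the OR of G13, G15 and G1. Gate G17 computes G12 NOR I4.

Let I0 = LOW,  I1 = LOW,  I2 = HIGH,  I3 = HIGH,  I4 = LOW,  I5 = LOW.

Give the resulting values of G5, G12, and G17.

G5 = LOW; G12 = LOW; G17 = HIGH

G1 = I1 NOR I0 = LOW NOR LOW = HIGH
G2 = I5 NOR I3 = LOW NOR HIGH = LOW
G3 = NOT G2 = NOT LOW = HIGH
G4 = G1 NOR G3 = HIGH NOR HIGH = LOW
G5 = G4 AND I5 AND G2 = LOW AND LOW AND LOW = LOW
G8 = G2 NOR I4 = LOW NOR LOW = HIGH
G9 = G8 NOR G5 = HIGH NOR LOW = LOW
G12 = G9 NOR G1 = LOW NOR HIGH = LOW
G17 = G12 NOR I4 = LOW NOR LOW = HIGH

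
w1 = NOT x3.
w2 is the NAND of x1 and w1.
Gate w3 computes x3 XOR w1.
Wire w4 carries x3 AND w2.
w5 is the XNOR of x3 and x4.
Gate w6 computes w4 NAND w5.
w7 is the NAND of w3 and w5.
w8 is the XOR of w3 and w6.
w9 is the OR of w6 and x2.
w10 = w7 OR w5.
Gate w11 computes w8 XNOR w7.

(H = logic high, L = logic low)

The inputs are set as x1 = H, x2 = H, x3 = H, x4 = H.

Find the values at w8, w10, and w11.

w1 = NOT x3 = NOT H = L
w2 = x1 NAND w1 = H NAND L = H
w3 = x3 XOR w1 = H XOR L = H
w4 = x3 AND w2 = H AND H = H
w5 = x3 XNOR x4 = H XNOR H = H
w6 = w4 NAND w5 = H NAND H = L
w7 = w3 NAND w5 = H NAND H = L
w8 = w3 XOR w6 = H XOR L = H
w10 = w7 OR w5 = L OR H = H
w11 = w8 XNOR w7 = H XNOR L = L

w8 = H, w10 = H, w11 = L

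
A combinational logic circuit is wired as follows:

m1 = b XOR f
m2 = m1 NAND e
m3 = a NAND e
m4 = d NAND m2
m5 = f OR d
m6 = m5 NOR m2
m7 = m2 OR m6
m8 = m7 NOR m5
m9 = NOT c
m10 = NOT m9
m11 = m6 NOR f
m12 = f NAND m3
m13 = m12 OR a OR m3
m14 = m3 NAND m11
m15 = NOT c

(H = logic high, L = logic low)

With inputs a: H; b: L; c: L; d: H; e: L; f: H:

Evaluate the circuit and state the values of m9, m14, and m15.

m9 = H  m14 = H  m15 = H

m1 = b XOR f = L XOR H = H
m2 = m1 NAND e = H NAND L = H
m3 = a NAND e = H NAND L = H
m5 = f OR d = H OR H = H
m6 = m5 NOR m2 = H NOR H = L
m9 = NOT c = NOT L = H
m11 = m6 NOR f = L NOR H = L
m14 = m3 NAND m11 = H NAND L = H
m15 = NOT c = NOT L = H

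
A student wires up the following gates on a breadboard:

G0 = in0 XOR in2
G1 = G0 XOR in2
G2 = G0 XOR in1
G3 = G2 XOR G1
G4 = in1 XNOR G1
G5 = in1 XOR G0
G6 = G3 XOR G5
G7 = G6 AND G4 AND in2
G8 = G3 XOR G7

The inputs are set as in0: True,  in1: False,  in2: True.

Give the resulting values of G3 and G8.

G3 = True; G8 = True

G0 = in0 XOR in2 = True XOR True = False
G1 = G0 XOR in2 = False XOR True = True
G2 = G0 XOR in1 = False XOR False = False
G3 = G2 XOR G1 = False XOR True = True
G4 = in1 XNOR G1 = False XNOR True = False
G5 = in1 XOR G0 = False XOR False = False
G6 = G3 XOR G5 = True XOR False = True
G7 = G6 AND G4 AND in2 = True AND False AND True = False
G8 = G3 XOR G7 = True XOR False = True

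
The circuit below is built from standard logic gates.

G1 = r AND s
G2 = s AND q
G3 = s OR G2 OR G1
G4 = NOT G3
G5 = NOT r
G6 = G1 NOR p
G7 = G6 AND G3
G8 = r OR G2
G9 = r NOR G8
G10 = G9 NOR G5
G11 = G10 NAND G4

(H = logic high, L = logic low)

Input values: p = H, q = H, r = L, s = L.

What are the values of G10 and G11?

G10 = L  G11 = H

G1 = r AND s = L AND L = L
G2 = s AND q = L AND H = L
G3 = s OR G2 OR G1 = L OR L OR L = L
G4 = NOT G3 = NOT L = H
G5 = NOT r = NOT L = H
G8 = r OR G2 = L OR L = L
G9 = r NOR G8 = L NOR L = H
G10 = G9 NOR G5 = H NOR H = L
G11 = G10 NAND G4 = L NAND H = H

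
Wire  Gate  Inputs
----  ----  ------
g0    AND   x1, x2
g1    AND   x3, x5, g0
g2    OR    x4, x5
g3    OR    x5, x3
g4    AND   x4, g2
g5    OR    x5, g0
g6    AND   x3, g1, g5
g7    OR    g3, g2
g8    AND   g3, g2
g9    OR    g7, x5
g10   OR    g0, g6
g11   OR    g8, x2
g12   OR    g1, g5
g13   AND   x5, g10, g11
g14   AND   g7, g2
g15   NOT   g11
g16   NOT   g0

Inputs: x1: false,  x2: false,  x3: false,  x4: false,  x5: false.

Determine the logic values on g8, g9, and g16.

g0 = x1 AND x2 = false AND false = false
g2 = x4 OR x5 = false OR false = false
g3 = x5 OR x3 = false OR false = false
g7 = g3 OR g2 = false OR false = false
g8 = g3 AND g2 = false AND false = false
g9 = g7 OR x5 = false OR false = false
g16 = NOT g0 = NOT false = true

g8 = false, g9 = false, g16 = true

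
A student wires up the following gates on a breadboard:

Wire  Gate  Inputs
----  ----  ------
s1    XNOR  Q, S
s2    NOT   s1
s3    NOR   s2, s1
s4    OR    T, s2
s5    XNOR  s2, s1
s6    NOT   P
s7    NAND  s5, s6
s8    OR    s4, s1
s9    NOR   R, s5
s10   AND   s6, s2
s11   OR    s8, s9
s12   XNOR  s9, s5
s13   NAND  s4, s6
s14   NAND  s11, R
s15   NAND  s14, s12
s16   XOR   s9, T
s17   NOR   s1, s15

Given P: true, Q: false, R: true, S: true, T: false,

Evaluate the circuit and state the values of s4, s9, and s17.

s4 = true; s9 = false; s17 = false

s1 = Q XNOR S = false XNOR true = false
s2 = NOT s1 = NOT false = true
s4 = T OR s2 = false OR true = true
s5 = s2 XNOR s1 = true XNOR false = false
s8 = s4 OR s1 = true OR false = true
s9 = R NOR s5 = true NOR false = false
s11 = s8 OR s9 = true OR false = true
s12 = s9 XNOR s5 = false XNOR false = true
s14 = s11 NAND R = true NAND true = false
s15 = s14 NAND s12 = false NAND true = true
s17 = s1 NOR s15 = false NOR true = false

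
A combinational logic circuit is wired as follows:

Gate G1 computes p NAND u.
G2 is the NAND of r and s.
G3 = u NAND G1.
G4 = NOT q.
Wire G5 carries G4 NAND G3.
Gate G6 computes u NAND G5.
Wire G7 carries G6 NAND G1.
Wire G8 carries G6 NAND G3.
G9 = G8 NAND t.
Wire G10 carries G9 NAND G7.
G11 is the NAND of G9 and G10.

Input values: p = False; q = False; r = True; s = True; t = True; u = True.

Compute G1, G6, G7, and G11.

G1 = p NAND u = False NAND True = True
G3 = u NAND G1 = True NAND True = False
G4 = NOT q = NOT False = True
G5 = G4 NAND G3 = True NAND False = True
G6 = u NAND G5 = True NAND True = False
G7 = G6 NAND G1 = False NAND True = True
G8 = G6 NAND G3 = False NAND False = True
G9 = G8 NAND t = True NAND True = False
G10 = G9 NAND G7 = False NAND True = True
G11 = G9 NAND G10 = False NAND True = True

G1 = True, G6 = False, G7 = True, G11 = True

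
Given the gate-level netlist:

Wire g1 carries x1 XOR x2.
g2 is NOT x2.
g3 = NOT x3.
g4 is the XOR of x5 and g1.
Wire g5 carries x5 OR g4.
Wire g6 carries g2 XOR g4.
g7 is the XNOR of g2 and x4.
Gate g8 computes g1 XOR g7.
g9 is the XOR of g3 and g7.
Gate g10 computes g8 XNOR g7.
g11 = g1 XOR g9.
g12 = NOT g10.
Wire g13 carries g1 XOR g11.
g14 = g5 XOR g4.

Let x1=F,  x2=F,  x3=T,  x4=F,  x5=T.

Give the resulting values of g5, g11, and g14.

g5 = T  g11 = F  g14 = F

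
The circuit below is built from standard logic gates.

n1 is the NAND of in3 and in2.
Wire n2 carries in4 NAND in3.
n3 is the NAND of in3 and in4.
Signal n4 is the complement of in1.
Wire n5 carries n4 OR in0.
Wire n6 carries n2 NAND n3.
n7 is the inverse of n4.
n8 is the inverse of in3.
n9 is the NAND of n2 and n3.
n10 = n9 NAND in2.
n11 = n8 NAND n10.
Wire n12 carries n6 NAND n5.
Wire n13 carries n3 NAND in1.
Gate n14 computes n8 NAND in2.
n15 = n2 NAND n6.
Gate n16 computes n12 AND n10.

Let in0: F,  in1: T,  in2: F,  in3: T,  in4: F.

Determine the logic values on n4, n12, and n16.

n2 = in4 NAND in3 = F NAND T = T
n3 = in3 NAND in4 = T NAND F = T
n4 = NOT in1 = NOT T = F
n5 = n4 OR in0 = F OR F = F
n6 = n2 NAND n3 = T NAND T = F
n9 = n2 NAND n3 = T NAND T = F
n10 = n9 NAND in2 = F NAND F = T
n12 = n6 NAND n5 = F NAND F = T
n16 = n12 AND n10 = T AND T = T

n4 = F; n12 = T; n16 = T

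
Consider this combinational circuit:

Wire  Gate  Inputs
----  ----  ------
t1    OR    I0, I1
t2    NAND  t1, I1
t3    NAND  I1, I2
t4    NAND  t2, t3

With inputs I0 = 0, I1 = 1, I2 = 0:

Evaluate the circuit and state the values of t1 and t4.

t1 = 1, t4 = 1

t1 = I0 OR I1 = 0 OR 1 = 1
t2 = t1 NAND I1 = 1 NAND 1 = 0
t3 = I1 NAND I2 = 1 NAND 0 = 1
t4 = t2 NAND t3 = 0 NAND 1 = 1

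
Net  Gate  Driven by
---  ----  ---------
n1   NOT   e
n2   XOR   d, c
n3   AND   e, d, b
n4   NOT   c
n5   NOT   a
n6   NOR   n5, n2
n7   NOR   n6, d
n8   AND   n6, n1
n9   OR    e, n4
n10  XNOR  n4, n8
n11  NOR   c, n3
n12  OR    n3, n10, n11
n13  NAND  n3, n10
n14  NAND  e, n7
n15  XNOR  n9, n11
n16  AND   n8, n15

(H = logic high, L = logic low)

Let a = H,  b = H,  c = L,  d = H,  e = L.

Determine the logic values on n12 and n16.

n12 = H, n16 = L

n1 = NOT e = NOT L = H
n2 = d XOR c = H XOR L = H
n3 = e AND d AND b = L AND H AND H = L
n4 = NOT c = NOT L = H
n5 = NOT a = NOT H = L
n6 = n5 NOR n2 = L NOR H = L
n8 = n6 AND n1 = L AND H = L
n9 = e OR n4 = L OR H = H
n10 = n4 XNOR n8 = H XNOR L = L
n11 = c NOR n3 = L NOR L = H
n12 = n3 OR n10 OR n11 = L OR L OR H = H
n15 = n9 XNOR n11 = H XNOR H = H
n16 = n8 AND n15 = L AND H = L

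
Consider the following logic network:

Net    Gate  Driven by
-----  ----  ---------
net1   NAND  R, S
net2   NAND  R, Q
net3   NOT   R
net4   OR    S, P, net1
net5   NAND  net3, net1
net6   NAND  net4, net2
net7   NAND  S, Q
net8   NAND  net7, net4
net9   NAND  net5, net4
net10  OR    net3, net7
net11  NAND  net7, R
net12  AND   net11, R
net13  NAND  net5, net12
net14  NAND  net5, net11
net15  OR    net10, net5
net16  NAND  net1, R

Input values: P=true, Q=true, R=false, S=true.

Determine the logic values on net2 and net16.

net1 = R NAND S = false NAND true = true
net2 = R NAND Q = false NAND true = true
net16 = net1 NAND R = true NAND false = true

net2 = true; net16 = true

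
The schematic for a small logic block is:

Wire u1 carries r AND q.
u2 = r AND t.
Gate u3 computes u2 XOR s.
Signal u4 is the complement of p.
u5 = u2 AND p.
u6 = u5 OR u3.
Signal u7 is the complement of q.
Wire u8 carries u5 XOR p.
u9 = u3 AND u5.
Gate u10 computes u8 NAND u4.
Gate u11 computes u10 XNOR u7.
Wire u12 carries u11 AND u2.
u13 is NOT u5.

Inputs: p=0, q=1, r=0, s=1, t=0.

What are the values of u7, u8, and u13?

u2 = r AND t = 0 AND 0 = 0
u5 = u2 AND p = 0 AND 0 = 0
u7 = NOT q = NOT 1 = 0
u8 = u5 XOR p = 0 XOR 0 = 0
u13 = NOT u5 = NOT 0 = 1

u7 = 0; u8 = 0; u13 = 1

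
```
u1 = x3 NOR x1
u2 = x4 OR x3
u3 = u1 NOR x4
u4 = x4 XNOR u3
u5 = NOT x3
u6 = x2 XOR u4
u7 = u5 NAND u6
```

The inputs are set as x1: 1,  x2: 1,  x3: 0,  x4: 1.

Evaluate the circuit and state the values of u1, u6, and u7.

u1 = x3 NOR x1 = 0 NOR 1 = 0
u3 = u1 NOR x4 = 0 NOR 1 = 0
u4 = x4 XNOR u3 = 1 XNOR 0 = 0
u5 = NOT x3 = NOT 0 = 1
u6 = x2 XOR u4 = 1 XOR 0 = 1
u7 = u5 NAND u6 = 1 NAND 1 = 0

u1 = 0, u6 = 1, u7 = 0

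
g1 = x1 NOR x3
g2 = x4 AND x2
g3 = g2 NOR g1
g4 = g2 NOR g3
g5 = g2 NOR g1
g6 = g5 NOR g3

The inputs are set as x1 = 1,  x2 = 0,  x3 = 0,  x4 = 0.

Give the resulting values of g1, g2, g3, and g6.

g1 = x1 NOR x3 = 1 NOR 0 = 0
g2 = x4 AND x2 = 0 AND 0 = 0
g3 = g2 NOR g1 = 0 NOR 0 = 1
g5 = g2 NOR g1 = 0 NOR 0 = 1
g6 = g5 NOR g3 = 1 NOR 1 = 0

g1 = 0, g2 = 0, g3 = 1, g6 = 0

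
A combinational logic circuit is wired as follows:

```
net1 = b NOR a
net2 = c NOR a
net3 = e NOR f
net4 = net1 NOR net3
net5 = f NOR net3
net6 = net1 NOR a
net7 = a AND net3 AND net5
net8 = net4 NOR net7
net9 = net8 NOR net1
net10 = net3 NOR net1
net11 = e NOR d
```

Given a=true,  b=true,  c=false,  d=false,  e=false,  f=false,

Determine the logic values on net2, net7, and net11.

net2 = c NOR a = false NOR true = false
net3 = e NOR f = false NOR false = true
net5 = f NOR net3 = false NOR true = false
net7 = a AND net3 AND net5 = true AND true AND false = false
net11 = e NOR d = false NOR false = true

net2 = false, net7 = false, net11 = true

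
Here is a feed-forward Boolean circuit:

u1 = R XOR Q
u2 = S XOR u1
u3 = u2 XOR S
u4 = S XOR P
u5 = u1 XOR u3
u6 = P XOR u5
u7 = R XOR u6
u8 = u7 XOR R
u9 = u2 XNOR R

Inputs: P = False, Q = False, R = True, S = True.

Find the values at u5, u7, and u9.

u1 = R XOR Q = True XOR False = True
u2 = S XOR u1 = True XOR True = False
u3 = u2 XOR S = False XOR True = True
u5 = u1 XOR u3 = True XOR True = False
u6 = P XOR u5 = False XOR False = False
u7 = R XOR u6 = True XOR False = True
u9 = u2 XNOR R = False XNOR True = False

u5 = False, u7 = True, u9 = False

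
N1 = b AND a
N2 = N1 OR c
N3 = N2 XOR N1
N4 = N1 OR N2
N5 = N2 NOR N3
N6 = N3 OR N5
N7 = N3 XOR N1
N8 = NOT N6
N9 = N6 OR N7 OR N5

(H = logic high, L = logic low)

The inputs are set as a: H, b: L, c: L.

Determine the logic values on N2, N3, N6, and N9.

N2 = L  N3 = L  N6 = H  N9 = H

N1 = b AND a = L AND H = L
N2 = N1 OR c = L OR L = L
N3 = N2 XOR N1 = L XOR L = L
N5 = N2 NOR N3 = L NOR L = H
N6 = N3 OR N5 = L OR H = H
N7 = N3 XOR N1 = L XOR L = L
N9 = N6 OR N7 OR N5 = H OR L OR H = H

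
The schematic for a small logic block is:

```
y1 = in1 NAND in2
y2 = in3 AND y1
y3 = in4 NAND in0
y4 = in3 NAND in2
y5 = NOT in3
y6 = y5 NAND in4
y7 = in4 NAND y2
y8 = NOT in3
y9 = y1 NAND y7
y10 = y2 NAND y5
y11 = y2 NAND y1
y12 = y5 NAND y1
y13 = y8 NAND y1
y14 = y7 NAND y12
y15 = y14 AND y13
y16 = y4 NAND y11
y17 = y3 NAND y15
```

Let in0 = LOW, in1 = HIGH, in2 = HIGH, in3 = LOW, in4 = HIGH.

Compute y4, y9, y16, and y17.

y1 = in1 NAND in2 = HIGH NAND HIGH = LOW
y2 = in3 AND y1 = LOW AND LOW = LOW
y3 = in4 NAND in0 = HIGH NAND LOW = HIGH
y4 = in3 NAND in2 = LOW NAND HIGH = HIGH
y5 = NOT in3 = NOT LOW = HIGH
y7 = in4 NAND y2 = HIGH NAND LOW = HIGH
y8 = NOT in3 = NOT LOW = HIGH
y9 = y1 NAND y7 = LOW NAND HIGH = HIGH
y11 = y2 NAND y1 = LOW NAND LOW = HIGH
y12 = y5 NAND y1 = HIGH NAND LOW = HIGH
y13 = y8 NAND y1 = HIGH NAND LOW = HIGH
y14 = y7 NAND y12 = HIGH NAND HIGH = LOW
y15 = y14 AND y13 = LOW AND HIGH = LOW
y16 = y4 NAND y11 = HIGH NAND HIGH = LOW
y17 = y3 NAND y15 = HIGH NAND LOW = HIGH

y4 = HIGH; y9 = HIGH; y16 = LOW; y17 = HIGH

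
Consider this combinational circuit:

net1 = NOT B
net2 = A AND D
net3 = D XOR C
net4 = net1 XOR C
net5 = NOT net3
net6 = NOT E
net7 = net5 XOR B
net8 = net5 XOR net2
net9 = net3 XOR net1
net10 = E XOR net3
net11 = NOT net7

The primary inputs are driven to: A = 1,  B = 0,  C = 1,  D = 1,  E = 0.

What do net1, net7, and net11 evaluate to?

net1 = 1; net7 = 1; net11 = 0

net1 = NOT B = NOT 0 = 1
net3 = D XOR C = 1 XOR 1 = 0
net5 = NOT net3 = NOT 0 = 1
net7 = net5 XOR B = 1 XOR 0 = 1
net11 = NOT net7 = NOT 1 = 0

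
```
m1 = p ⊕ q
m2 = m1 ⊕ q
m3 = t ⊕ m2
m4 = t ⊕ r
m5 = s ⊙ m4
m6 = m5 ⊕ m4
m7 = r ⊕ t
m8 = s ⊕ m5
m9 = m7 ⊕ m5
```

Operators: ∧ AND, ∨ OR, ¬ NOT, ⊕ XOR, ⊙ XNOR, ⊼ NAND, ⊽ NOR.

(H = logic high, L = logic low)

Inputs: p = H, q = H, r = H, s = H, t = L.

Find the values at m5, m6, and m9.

m4 = t XOR r = L XOR H = H
m5 = s XNOR m4 = H XNOR H = H
m6 = m5 XOR m4 = H XOR H = L
m7 = r XOR t = H XOR L = H
m9 = m7 XOR m5 = H XOR H = L

m5 = H, m6 = L, m9 = L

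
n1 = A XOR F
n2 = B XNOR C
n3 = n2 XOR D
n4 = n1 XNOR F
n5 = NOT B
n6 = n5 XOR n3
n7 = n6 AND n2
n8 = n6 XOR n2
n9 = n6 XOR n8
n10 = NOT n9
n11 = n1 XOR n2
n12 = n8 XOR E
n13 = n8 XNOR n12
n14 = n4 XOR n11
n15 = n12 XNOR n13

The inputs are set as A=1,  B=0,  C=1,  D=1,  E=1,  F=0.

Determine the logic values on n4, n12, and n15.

n1 = A XOR F = 1 XOR 0 = 1
n2 = B XNOR C = 0 XNOR 1 = 0
n3 = n2 XOR D = 0 XOR 1 = 1
n4 = n1 XNOR F = 1 XNOR 0 = 0
n5 = NOT B = NOT 0 = 1
n6 = n5 XOR n3 = 1 XOR 1 = 0
n8 = n6 XOR n2 = 0 XOR 0 = 0
n12 = n8 XOR E = 0 XOR 1 = 1
n13 = n8 XNOR n12 = 0 XNOR 1 = 0
n15 = n12 XNOR n13 = 1 XNOR 0 = 0

n4 = 0, n12 = 1, n15 = 0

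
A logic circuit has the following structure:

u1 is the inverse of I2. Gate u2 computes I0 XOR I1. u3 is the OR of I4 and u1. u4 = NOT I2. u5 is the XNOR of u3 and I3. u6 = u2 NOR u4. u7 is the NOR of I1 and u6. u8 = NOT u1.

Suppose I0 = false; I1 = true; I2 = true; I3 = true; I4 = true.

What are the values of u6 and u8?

u6 = false, u8 = true

u1 = NOT I2 = NOT true = false
u2 = I0 XOR I1 = false XOR true = true
u4 = NOT I2 = NOT true = false
u6 = u2 NOR u4 = true NOR false = false
u8 = NOT u1 = NOT false = true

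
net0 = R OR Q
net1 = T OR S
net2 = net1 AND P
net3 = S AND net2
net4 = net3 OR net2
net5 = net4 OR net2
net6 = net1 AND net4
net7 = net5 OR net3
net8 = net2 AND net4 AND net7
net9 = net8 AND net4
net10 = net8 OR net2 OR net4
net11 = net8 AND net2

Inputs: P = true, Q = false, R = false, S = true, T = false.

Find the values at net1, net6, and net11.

net1 = true, net6 = true, net11 = true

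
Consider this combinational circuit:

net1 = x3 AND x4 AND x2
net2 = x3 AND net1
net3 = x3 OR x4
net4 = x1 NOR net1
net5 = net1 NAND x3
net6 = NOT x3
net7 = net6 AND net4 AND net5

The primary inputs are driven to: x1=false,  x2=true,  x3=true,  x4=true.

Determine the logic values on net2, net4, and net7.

net1 = x3 AND x4 AND x2 = true AND true AND true = true
net2 = x3 AND net1 = true AND true = true
net4 = x1 NOR net1 = false NOR true = false
net5 = net1 NAND x3 = true NAND true = false
net6 = NOT x3 = NOT true = false
net7 = net6 AND net4 AND net5 = false AND false AND false = false

net2 = true, net4 = false, net7 = false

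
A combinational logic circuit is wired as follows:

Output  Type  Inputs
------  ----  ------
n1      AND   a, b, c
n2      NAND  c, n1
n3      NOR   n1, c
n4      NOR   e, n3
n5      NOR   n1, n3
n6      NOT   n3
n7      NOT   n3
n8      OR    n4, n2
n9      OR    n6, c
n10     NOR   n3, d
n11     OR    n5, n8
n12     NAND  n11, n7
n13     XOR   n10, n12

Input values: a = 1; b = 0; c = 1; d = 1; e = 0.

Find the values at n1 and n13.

n1 = 0  n13 = 0

n1 = a AND b AND c = 1 AND 0 AND 1 = 0
n2 = c NAND n1 = 1 NAND 0 = 1
n3 = n1 NOR c = 0 NOR 1 = 0
n4 = e NOR n3 = 0 NOR 0 = 1
n5 = n1 NOR n3 = 0 NOR 0 = 1
n7 = NOT n3 = NOT 0 = 1
n8 = n4 OR n2 = 1 OR 1 = 1
n10 = n3 NOR d = 0 NOR 1 = 0
n11 = n5 OR n8 = 1 OR 1 = 1
n12 = n11 NAND n7 = 1 NAND 1 = 0
n13 = n10 XOR n12 = 0 XOR 0 = 0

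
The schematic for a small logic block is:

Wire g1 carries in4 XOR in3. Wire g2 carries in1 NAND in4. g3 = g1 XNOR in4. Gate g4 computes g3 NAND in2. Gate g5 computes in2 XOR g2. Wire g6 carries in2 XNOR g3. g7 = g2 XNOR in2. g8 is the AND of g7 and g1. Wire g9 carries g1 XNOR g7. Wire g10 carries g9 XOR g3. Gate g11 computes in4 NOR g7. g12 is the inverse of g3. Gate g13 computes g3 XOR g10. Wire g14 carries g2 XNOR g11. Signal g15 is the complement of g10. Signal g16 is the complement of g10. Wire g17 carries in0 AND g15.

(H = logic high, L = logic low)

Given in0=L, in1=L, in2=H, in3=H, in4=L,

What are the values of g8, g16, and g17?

g8 = H, g16 = L, g17 = L

g1 = in4 XOR in3 = L XOR H = H
g2 = in1 NAND in4 = L NAND L = H
g3 = g1 XNOR in4 = H XNOR L = L
g7 = g2 XNOR in2 = H XNOR H = H
g8 = g7 AND g1 = H AND H = H
g9 = g1 XNOR g7 = H XNOR H = H
g10 = g9 XOR g3 = H XOR L = H
g15 = NOT g10 = NOT H = L
g16 = NOT g10 = NOT H = L
g17 = in0 AND g15 = L AND L = L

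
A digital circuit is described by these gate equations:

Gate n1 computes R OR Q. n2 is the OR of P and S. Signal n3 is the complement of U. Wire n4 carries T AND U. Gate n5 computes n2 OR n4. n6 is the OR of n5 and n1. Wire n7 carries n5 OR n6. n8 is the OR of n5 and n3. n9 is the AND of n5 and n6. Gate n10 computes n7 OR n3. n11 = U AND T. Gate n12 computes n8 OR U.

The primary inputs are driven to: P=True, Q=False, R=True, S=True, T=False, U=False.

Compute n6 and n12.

n1 = R OR Q = True OR False = True
n2 = P OR S = True OR True = True
n3 = NOT U = NOT False = True
n4 = T AND U = False AND False = False
n5 = n2 OR n4 = True OR False = True
n6 = n5 OR n1 = True OR True = True
n8 = n5 OR n3 = True OR True = True
n12 = n8 OR U = True OR False = True

n6 = True  n12 = True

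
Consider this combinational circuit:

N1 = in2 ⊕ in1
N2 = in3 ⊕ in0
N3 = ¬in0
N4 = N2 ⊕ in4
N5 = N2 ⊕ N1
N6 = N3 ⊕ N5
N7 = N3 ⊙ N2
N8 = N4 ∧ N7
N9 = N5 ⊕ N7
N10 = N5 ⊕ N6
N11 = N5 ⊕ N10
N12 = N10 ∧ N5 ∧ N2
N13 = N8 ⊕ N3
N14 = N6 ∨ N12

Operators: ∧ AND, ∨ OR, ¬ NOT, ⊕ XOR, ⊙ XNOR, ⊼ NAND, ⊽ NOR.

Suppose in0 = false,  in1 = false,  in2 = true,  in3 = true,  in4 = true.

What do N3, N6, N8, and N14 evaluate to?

N1 = in2 XOR in1 = true XOR false = true
N2 = in3 XOR in0 = true XOR false = true
N3 = NOT in0 = NOT false = true
N4 = N2 XOR in4 = true XOR true = false
N5 = N2 XOR N1 = true XOR true = false
N6 = N3 XOR N5 = true XOR false = true
N7 = N3 XNOR N2 = true XNOR true = true
N8 = N4 AND N7 = false AND true = false
N10 = N5 XOR N6 = false XOR true = true
N12 = N10 AND N5 AND N2 = true AND false AND true = false
N14 = N6 OR N12 = true OR false = true

N3 = true, N6 = true, N8 = false, N14 = true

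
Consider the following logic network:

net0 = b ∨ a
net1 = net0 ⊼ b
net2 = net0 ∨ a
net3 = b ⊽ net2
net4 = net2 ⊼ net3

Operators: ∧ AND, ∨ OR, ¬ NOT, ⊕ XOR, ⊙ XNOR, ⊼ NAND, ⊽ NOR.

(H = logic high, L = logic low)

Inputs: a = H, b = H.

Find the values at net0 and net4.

net0 = H; net4 = H

net0 = b OR a = H OR H = H
net2 = net0 OR a = H OR H = H
net3 = b NOR net2 = H NOR H = L
net4 = net2 NAND net3 = H NAND L = H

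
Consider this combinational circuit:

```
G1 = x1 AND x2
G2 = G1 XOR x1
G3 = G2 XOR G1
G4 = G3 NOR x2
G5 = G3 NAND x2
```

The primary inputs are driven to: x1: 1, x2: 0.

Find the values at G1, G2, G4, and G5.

G1 = x1 AND x2 = 1 AND 0 = 0
G2 = G1 XOR x1 = 0 XOR 1 = 1
G3 = G2 XOR G1 = 1 XOR 0 = 1
G4 = G3 NOR x2 = 1 NOR 0 = 0
G5 = G3 NAND x2 = 1 NAND 0 = 1

G1 = 0; G2 = 1; G4 = 0; G5 = 1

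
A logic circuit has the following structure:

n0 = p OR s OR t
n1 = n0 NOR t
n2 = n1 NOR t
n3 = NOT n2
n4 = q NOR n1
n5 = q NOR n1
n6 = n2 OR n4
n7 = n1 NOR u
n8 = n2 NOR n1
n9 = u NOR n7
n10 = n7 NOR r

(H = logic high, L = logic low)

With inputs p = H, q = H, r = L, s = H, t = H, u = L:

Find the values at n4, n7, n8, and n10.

n0 = p OR s OR t = H OR H OR H = H
n1 = n0 NOR t = H NOR H = L
n2 = n1 NOR t = L NOR H = L
n4 = q NOR n1 = H NOR L = L
n7 = n1 NOR u = L NOR L = H
n8 = n2 NOR n1 = L NOR L = H
n10 = n7 NOR r = H NOR L = L

n4 = L; n7 = H; n8 = H; n10 = L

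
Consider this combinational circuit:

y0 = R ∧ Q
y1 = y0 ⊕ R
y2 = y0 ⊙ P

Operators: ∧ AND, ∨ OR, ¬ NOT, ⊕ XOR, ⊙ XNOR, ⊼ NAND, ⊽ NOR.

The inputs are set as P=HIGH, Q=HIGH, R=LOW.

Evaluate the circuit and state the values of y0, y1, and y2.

y0 = LOW, y1 = LOW, y2 = LOW

y0 = R AND Q = LOW AND HIGH = LOW
y1 = y0 XOR R = LOW XOR LOW = LOW
y2 = y0 XNOR P = LOW XNOR HIGH = LOW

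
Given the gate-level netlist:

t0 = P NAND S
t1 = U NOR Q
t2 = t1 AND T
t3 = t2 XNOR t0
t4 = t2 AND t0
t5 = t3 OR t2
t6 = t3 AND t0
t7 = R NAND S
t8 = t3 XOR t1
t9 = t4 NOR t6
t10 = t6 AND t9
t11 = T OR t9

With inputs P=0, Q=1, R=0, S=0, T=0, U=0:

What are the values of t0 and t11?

t0 = 1  t11 = 1

t0 = P NAND S = 0 NAND 0 = 1
t1 = U NOR Q = 0 NOR 1 = 0
t2 = t1 AND T = 0 AND 0 = 0
t3 = t2 XNOR t0 = 0 XNOR 1 = 0
t4 = t2 AND t0 = 0 AND 1 = 0
t6 = t3 AND t0 = 0 AND 1 = 0
t9 = t4 NOR t6 = 0 NOR 0 = 1
t11 = T OR t9 = 0 OR 1 = 1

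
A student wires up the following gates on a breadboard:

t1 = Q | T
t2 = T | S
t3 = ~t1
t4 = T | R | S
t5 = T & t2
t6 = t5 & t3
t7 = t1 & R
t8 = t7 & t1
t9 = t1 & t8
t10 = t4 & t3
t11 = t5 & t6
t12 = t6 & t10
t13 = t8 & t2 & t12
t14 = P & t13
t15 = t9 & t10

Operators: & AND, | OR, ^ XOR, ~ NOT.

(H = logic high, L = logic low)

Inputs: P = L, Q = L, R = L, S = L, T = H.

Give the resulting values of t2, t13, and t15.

t2 = H, t13 = L, t15 = L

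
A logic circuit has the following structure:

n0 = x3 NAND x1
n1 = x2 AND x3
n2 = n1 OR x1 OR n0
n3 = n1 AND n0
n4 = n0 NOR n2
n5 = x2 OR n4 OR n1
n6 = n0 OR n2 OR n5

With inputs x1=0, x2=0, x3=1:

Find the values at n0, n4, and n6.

n0 = x3 NAND x1 = 1 NAND 0 = 1
n1 = x2 AND x3 = 0 AND 1 = 0
n2 = n1 OR x1 OR n0 = 0 OR 0 OR 1 = 1
n4 = n0 NOR n2 = 1 NOR 1 = 0
n5 = x2 OR n4 OR n1 = 0 OR 0 OR 0 = 0
n6 = n0 OR n2 OR n5 = 1 OR 1 OR 0 = 1

n0 = 1  n4 = 0  n6 = 1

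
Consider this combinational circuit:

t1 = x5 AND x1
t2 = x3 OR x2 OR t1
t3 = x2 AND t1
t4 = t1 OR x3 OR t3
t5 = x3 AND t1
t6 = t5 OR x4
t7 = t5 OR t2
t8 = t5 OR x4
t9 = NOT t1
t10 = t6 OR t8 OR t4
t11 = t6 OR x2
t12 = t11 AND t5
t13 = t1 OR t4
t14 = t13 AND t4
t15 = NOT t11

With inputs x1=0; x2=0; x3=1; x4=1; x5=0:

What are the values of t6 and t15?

t1 = x5 AND x1 = 0 AND 0 = 0
t5 = x3 AND t1 = 1 AND 0 = 0
t6 = t5 OR x4 = 0 OR 1 = 1
t11 = t6 OR x2 = 1 OR 0 = 1
t15 = NOT t11 = NOT 1 = 0

t6 = 1; t15 = 0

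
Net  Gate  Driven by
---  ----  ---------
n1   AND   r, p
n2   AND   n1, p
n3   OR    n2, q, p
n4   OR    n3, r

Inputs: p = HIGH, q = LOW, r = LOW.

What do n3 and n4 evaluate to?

n3 = HIGH  n4 = HIGH

n1 = r AND p = LOW AND HIGH = LOW
n2 = n1 AND p = LOW AND HIGH = LOW
n3 = n2 OR q OR p = LOW OR LOW OR HIGH = HIGH
n4 = n3 OR r = HIGH OR LOW = HIGH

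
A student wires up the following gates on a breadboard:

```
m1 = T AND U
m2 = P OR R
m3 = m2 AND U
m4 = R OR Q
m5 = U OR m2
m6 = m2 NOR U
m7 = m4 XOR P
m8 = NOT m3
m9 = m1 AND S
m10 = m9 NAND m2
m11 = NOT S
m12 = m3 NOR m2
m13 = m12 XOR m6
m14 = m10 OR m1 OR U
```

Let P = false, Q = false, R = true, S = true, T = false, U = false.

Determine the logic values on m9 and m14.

m1 = T AND U = false AND false = false
m2 = P OR R = false OR true = true
m9 = m1 AND S = false AND true = false
m10 = m9 NAND m2 = false NAND true = true
m14 = m10 OR m1 OR U = true OR false OR false = true

m9 = false, m14 = true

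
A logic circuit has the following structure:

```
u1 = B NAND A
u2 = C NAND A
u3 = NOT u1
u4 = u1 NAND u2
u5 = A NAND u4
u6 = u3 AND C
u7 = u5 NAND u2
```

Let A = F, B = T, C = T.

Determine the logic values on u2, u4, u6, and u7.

u2 = T, u4 = F, u6 = F, u7 = F

u1 = B NAND A = T NAND F = T
u2 = C NAND A = T NAND F = T
u3 = NOT u1 = NOT T = F
u4 = u1 NAND u2 = T NAND T = F
u5 = A NAND u4 = F NAND F = T
u6 = u3 AND C = F AND T = F
u7 = u5 NAND u2 = T NAND T = F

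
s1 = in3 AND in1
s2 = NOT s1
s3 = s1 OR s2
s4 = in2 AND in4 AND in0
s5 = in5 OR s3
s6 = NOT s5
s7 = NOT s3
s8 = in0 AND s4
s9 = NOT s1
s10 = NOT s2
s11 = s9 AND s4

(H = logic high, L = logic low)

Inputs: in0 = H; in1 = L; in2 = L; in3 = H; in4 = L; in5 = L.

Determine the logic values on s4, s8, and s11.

s4 = L; s8 = L; s11 = L

s1 = in3 AND in1 = H AND L = L
s4 = in2 AND in4 AND in0 = L AND L AND H = L
s8 = in0 AND s4 = H AND L = L
s9 = NOT s1 = NOT L = H
s11 = s9 AND s4 = H AND L = L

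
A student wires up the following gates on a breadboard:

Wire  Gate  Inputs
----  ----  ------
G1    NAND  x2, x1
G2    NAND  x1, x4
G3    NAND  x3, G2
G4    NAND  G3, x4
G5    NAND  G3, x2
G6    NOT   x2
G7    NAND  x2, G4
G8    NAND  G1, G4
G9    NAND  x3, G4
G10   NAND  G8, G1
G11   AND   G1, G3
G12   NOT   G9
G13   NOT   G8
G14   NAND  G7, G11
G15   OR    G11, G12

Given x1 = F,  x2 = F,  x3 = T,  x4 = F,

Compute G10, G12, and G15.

G1 = x2 NAND x1 = F NAND F = T
G2 = x1 NAND x4 = F NAND F = T
G3 = x3 NAND G2 = T NAND T = F
G4 = G3 NAND x4 = F NAND F = T
G8 = G1 NAND G4 = T NAND T = F
G9 = x3 NAND G4 = T NAND T = F
G10 = G8 NAND G1 = F NAND T = T
G11 = G1 AND G3 = T AND F = F
G12 = NOT G9 = NOT F = T
G15 = G11 OR G12 = F OR T = T

G10 = T, G12 = T, G15 = T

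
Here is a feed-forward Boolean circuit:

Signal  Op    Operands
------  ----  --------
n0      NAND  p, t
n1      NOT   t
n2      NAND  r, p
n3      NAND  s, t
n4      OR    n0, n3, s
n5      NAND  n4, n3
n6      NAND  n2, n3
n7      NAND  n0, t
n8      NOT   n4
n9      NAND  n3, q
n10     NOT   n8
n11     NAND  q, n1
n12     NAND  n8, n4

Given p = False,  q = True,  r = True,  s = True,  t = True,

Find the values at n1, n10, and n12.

n0 = p NAND t = False NAND True = True
n1 = NOT t = NOT True = False
n3 = s NAND t = True NAND True = False
n4 = n0 OR n3 OR s = True OR False OR True = True
n8 = NOT n4 = NOT True = False
n10 = NOT n8 = NOT False = True
n12 = n8 NAND n4 = False NAND True = True

n1 = False, n10 = True, n12 = True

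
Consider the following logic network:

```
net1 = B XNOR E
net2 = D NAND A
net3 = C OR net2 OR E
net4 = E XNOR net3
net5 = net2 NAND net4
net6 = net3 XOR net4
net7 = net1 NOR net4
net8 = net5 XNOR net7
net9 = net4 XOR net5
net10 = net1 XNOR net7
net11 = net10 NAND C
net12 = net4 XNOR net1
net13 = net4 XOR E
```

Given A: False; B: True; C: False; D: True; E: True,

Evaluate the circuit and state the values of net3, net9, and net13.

net3 = True; net9 = True; net13 = False

net2 = D NAND A = True NAND False = True
net3 = C OR net2 OR E = False OR True OR True = True
net4 = E XNOR net3 = True XNOR True = True
net5 = net2 NAND net4 = True NAND True = False
net9 = net4 XOR net5 = True XOR False = True
net13 = net4 XOR E = True XOR True = False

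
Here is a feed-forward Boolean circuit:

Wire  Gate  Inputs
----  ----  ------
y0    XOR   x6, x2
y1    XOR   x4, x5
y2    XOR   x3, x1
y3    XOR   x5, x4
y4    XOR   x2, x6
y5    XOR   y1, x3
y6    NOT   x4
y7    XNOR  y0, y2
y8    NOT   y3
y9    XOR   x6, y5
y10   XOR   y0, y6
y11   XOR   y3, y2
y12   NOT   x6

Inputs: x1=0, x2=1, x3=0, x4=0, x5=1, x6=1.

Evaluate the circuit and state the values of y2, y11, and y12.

y2 = 0, y11 = 1, y12 = 0

y2 = x3 XOR x1 = 0 XOR 0 = 0
y3 = x5 XOR x4 = 1 XOR 0 = 1
y11 = y3 XOR y2 = 1 XOR 0 = 1
y12 = NOT x6 = NOT 1 = 0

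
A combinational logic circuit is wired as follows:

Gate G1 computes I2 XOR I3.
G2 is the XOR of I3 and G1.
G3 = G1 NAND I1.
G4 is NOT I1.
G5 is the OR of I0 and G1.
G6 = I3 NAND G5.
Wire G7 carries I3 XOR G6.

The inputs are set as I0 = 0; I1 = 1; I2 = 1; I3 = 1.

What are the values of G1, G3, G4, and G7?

G1 = 0  G3 = 1  G4 = 0  G7 = 0

G1 = I2 XOR I3 = 1 XOR 1 = 0
G3 = G1 NAND I1 = 0 NAND 1 = 1
G4 = NOT I1 = NOT 1 = 0
G5 = I0 OR G1 = 0 OR 0 = 0
G6 = I3 NAND G5 = 1 NAND 0 = 1
G7 = I3 XOR G6 = 1 XOR 1 = 0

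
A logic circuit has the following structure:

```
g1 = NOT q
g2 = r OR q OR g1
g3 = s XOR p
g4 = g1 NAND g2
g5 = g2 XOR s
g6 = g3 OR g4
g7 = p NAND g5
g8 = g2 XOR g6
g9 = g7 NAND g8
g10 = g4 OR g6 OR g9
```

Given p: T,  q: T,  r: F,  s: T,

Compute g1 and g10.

g1 = F; g10 = T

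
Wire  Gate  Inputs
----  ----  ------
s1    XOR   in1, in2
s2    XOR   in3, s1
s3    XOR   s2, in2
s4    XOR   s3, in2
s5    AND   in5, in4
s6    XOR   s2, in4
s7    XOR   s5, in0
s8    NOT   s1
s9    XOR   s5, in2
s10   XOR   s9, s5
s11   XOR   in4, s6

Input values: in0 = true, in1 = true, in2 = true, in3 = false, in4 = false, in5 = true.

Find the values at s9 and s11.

s1 = in1 XOR in2 = true XOR true = false
s2 = in3 XOR s1 = false XOR false = false
s5 = in5 AND in4 = true AND false = false
s6 = s2 XOR in4 = false XOR false = false
s9 = s5 XOR in2 = false XOR true = true
s11 = in4 XOR s6 = false XOR false = false

s9 = true; s11 = false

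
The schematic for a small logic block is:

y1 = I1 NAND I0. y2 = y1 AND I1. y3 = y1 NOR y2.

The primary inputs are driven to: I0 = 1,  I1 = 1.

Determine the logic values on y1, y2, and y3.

y1 = 0  y2 = 0  y3 = 1

y1 = I1 NAND I0 = 1 NAND 1 = 0
y2 = y1 AND I1 = 0 AND 1 = 0
y3 = y1 NOR y2 = 0 NOR 0 = 1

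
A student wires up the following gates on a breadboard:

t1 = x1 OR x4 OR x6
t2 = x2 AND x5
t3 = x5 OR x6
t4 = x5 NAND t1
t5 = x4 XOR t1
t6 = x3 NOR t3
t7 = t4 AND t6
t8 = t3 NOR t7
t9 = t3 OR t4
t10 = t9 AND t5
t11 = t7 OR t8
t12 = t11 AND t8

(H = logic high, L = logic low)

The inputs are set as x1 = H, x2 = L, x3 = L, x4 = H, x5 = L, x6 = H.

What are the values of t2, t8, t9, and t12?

t1 = x1 OR x4 OR x6 = H OR H OR H = H
t2 = x2 AND x5 = L AND L = L
t3 = x5 OR x6 = L OR H = H
t4 = x5 NAND t1 = L NAND H = H
t6 = x3 NOR t3 = L NOR H = L
t7 = t4 AND t6 = H AND L = L
t8 = t3 NOR t7 = H NOR L = L
t9 = t3 OR t4 = H OR H = H
t11 = t7 OR t8 = L OR L = L
t12 = t11 AND t8 = L AND L = L

t2 = L  t8 = L  t9 = H  t12 = L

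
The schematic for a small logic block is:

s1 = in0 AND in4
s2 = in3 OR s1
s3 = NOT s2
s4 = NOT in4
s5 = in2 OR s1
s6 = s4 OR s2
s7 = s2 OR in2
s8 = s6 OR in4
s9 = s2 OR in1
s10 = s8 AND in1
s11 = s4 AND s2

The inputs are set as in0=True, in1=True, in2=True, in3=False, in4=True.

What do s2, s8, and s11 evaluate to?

s2 = True, s8 = True, s11 = False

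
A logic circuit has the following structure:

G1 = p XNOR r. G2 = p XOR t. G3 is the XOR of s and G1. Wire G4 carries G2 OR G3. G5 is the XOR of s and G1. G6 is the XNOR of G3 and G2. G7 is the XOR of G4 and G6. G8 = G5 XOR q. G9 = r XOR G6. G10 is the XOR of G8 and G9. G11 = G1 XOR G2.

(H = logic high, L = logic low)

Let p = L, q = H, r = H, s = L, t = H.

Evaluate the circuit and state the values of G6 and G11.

G6 = L  G11 = H

G1 = p XNOR r = L XNOR H = L
G2 = p XOR t = L XOR H = H
G3 = s XOR G1 = L XOR L = L
G6 = G3 XNOR G2 = L XNOR H = L
G11 = G1 XOR G2 = L XOR H = H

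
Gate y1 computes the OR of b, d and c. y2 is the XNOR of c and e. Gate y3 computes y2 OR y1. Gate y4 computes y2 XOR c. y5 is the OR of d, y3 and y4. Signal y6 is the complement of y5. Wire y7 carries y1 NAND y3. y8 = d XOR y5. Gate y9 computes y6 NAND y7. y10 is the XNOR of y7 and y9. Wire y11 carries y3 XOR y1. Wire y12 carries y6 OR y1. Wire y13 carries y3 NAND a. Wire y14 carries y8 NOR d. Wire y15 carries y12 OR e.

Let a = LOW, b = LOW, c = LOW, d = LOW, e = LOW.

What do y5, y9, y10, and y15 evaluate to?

y5 = HIGH  y9 = HIGH  y10 = HIGH  y15 = LOW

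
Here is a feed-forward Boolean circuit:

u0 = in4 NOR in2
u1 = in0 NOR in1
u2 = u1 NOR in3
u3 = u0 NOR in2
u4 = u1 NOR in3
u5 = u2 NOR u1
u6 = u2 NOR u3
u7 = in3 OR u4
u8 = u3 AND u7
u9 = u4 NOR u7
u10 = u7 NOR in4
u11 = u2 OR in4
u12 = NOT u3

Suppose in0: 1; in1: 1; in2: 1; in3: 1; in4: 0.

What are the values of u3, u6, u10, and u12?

u0 = in4 NOR in2 = 0 NOR 1 = 0
u1 = in0 NOR in1 = 1 NOR 1 = 0
u2 = u1 NOR in3 = 0 NOR 1 = 0
u3 = u0 NOR in2 = 0 NOR 1 = 0
u4 = u1 NOR in3 = 0 NOR 1 = 0
u6 = u2 NOR u3 = 0 NOR 0 = 1
u7 = in3 OR u4 = 1 OR 0 = 1
u10 = u7 NOR in4 = 1 NOR 0 = 0
u12 = NOT u3 = NOT 0 = 1

u3 = 0; u6 = 1; u10 = 0; u12 = 1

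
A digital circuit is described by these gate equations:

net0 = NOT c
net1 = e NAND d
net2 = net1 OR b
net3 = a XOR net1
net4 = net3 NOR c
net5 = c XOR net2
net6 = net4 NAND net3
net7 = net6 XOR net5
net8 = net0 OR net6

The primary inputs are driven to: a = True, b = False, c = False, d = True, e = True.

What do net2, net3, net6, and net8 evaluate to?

net2 = False; net3 = True; net6 = True; net8 = True

net0 = NOT c = NOT False = True
net1 = e NAND d = True NAND True = False
net2 = net1 OR b = False OR False = False
net3 = a XOR net1 = True XOR False = True
net4 = net3 NOR c = True NOR False = False
net6 = net4 NAND net3 = False NAND True = True
net8 = net0 OR net6 = True OR True = True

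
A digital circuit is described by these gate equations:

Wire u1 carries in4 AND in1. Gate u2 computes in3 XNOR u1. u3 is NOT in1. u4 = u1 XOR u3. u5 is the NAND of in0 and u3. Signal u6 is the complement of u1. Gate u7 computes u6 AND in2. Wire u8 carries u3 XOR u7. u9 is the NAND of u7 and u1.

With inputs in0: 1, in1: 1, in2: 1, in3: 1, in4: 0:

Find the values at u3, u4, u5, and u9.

u3 = 0; u4 = 0; u5 = 1; u9 = 1

u1 = in4 AND in1 = 0 AND 1 = 0
u3 = NOT in1 = NOT 1 = 0
u4 = u1 XOR u3 = 0 XOR 0 = 0
u5 = in0 NAND u3 = 1 NAND 0 = 1
u6 = NOT u1 = NOT 0 = 1
u7 = u6 AND in2 = 1 AND 1 = 1
u9 = u7 NAND u1 = 1 NAND 0 = 1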